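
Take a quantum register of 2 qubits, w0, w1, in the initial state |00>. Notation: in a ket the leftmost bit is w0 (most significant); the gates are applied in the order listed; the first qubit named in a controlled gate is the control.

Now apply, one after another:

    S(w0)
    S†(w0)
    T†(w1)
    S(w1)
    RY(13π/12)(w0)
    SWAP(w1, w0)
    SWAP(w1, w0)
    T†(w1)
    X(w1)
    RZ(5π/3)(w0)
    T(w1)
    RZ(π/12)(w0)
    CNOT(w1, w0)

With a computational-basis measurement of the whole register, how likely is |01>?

The probability of measuring |01> is sqrt(2)/8 + sqrt(6)/8 + 1/2. Key observation: gates 1-2 undo each other exactly, leaving only the rest of the circuit to track.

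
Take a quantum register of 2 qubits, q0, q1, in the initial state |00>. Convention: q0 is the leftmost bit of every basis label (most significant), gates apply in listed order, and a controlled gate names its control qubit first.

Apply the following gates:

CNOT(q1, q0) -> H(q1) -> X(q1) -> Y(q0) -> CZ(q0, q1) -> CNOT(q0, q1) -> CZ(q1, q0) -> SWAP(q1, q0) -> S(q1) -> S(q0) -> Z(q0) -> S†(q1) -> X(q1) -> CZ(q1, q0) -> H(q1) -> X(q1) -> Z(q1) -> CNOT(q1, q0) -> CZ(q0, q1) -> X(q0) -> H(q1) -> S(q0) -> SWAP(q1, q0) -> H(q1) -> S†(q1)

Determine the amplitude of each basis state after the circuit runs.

The final amplitudes are 0 on |00>, -1/2 + I/2 on |01>, 0 on |10>, 1/2 + I/2 on |11>.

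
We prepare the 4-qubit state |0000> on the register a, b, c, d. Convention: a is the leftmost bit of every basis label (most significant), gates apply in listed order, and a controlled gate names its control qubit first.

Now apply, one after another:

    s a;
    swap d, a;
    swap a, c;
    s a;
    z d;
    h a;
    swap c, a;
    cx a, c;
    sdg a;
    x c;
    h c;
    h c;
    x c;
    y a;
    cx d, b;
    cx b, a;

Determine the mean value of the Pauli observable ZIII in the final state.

In the final state, ZIII has expectation -1. Key observation: steps 10-13 multiply out to the identity, so the circuit reduces to the remaining gates.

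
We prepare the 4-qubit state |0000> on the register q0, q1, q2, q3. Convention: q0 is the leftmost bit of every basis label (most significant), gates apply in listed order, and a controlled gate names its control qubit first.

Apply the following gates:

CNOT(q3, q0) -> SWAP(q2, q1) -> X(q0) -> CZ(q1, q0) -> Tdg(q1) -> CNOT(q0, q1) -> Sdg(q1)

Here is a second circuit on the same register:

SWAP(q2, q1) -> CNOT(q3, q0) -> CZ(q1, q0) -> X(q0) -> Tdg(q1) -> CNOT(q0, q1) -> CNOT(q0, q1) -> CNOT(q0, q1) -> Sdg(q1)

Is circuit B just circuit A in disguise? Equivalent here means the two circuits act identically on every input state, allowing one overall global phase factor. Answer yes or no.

No: there is an input state on which the two circuits produce genuinely different outputs (not merely differing by a phase).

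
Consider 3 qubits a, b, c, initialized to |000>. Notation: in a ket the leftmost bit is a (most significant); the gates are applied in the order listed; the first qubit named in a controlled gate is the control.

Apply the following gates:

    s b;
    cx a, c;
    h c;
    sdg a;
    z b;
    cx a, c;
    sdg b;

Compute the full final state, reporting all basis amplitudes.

The resulting statevector has amplitude sqrt(2)/2 on |000>, sqrt(2)/2 on |001>, and 0 on every other basis state.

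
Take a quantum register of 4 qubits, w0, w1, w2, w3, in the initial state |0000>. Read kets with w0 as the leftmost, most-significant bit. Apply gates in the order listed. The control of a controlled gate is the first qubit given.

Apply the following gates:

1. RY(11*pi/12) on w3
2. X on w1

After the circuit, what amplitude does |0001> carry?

The amplitude on |0001> is 0.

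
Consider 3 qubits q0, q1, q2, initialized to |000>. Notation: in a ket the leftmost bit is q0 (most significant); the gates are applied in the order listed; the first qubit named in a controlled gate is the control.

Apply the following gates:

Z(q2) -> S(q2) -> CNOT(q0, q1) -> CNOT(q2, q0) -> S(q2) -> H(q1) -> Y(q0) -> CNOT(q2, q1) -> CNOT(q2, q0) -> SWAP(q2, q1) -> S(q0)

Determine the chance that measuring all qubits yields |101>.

A full measurement returns |101> with probability 1/2.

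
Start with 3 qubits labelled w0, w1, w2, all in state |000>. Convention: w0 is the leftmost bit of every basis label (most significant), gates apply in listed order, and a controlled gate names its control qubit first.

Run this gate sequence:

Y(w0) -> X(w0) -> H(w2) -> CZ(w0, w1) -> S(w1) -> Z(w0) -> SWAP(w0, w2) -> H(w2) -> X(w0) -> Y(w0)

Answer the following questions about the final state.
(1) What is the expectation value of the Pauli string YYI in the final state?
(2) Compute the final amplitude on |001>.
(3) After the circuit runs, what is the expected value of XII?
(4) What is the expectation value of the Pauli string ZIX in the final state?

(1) In the final state, YYI has expectation 0.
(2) The final state's coefficient on |001> equals 1/2.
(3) The expectation value of XII is -1.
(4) The expectation value of ZIX is 0.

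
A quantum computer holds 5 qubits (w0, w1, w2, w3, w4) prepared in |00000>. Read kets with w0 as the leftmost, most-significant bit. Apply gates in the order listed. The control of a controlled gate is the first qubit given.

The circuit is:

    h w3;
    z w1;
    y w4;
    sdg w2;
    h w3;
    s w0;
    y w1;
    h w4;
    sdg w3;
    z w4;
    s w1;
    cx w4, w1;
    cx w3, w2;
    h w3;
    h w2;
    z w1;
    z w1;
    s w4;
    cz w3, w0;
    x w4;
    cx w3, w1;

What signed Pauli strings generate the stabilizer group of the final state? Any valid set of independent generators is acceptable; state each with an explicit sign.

One valid set of independent stabilizer generators is -IXIIY, +IIXII, -IIIXY, +ZIIII, +IZIZZ (any independent generating set of the same group is equally correct).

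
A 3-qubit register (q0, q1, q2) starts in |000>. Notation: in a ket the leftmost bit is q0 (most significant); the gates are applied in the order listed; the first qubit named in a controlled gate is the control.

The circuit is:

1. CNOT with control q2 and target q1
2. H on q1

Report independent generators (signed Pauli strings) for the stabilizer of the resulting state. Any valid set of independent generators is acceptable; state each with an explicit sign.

One valid set of independent stabilizer generators is +IXI, +ZII, +IIZ (any independent generating set of the same group is equally correct).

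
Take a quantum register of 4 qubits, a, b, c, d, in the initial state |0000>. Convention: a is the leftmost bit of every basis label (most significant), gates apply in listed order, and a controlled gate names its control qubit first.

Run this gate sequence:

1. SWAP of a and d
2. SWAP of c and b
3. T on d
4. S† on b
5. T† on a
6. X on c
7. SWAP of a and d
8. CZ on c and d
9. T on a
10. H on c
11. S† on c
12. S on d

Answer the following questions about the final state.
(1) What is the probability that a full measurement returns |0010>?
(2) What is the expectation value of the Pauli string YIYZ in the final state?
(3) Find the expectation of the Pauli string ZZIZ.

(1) A full measurement returns |0010> with probability 1/2.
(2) The expectation value of YIYZ is 0.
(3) In the final state, ZZIZ has expectation 1.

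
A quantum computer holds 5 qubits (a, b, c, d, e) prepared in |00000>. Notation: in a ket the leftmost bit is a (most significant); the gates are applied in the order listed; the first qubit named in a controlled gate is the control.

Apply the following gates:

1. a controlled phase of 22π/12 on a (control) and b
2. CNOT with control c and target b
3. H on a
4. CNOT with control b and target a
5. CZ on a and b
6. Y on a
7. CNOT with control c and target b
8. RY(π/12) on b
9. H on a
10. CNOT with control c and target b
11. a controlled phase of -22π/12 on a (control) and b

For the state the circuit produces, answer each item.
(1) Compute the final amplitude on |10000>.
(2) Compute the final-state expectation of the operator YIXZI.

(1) |10000> carries amplitude -I*sqrt(3*sqrt(2) + 6)/4 - I*sqrt(2 - sqrt(2))/4 in the final state.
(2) The observable YIXZI averages to 0.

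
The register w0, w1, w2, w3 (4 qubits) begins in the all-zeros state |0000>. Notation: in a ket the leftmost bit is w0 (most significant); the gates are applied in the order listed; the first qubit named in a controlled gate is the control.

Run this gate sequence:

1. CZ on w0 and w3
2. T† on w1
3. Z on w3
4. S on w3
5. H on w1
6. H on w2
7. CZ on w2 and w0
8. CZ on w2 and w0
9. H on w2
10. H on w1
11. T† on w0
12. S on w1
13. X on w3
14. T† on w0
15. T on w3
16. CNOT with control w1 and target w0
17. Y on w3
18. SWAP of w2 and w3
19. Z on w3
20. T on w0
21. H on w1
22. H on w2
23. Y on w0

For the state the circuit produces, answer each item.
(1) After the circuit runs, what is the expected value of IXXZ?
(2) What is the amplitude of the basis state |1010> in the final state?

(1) In the final state, IXXZ has expectation 1. Key observation: gates 5-10 undo each other exactly, leaving only the rest of the circuit to track.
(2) The final state's coefficient on |1010> equals exp(I*pi/4)/2.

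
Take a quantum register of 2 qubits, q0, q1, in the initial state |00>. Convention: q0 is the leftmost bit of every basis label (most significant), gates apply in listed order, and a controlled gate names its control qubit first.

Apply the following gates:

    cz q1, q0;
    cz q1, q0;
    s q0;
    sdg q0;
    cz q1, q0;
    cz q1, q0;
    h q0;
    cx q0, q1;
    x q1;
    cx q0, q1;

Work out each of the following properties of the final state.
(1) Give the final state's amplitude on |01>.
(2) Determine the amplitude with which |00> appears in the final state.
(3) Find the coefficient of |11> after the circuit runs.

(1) The final state's coefficient on |01> equals sqrt(2)/2. Key observation: steps 1-6 multiply out to the identity, so the circuit reduces to the remaining gates.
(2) The amplitude on |00> is 0.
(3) The final state's coefficient on |11> equals sqrt(2)/2.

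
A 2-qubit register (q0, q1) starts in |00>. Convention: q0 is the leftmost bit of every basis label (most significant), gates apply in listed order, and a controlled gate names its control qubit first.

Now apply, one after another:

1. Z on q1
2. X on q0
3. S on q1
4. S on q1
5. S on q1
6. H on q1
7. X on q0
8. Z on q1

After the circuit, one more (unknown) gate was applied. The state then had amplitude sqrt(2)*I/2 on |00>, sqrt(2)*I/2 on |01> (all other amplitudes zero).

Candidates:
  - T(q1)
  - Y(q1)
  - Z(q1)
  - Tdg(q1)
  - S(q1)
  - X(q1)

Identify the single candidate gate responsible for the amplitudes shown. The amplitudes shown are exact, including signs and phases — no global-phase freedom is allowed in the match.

The unique candidate consistent with the amplitudes is Y(q1).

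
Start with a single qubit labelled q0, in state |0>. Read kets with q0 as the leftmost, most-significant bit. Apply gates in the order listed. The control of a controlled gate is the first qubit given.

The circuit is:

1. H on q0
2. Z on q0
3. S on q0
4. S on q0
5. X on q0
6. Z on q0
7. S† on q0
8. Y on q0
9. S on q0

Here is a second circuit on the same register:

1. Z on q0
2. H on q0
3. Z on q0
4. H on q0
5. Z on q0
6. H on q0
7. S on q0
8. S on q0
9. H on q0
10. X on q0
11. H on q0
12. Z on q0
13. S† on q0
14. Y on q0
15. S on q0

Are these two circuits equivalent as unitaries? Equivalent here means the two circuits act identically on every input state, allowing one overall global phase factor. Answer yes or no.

No: there is an input state on which the two circuits produce genuinely different outputs (not merely differing by a phase).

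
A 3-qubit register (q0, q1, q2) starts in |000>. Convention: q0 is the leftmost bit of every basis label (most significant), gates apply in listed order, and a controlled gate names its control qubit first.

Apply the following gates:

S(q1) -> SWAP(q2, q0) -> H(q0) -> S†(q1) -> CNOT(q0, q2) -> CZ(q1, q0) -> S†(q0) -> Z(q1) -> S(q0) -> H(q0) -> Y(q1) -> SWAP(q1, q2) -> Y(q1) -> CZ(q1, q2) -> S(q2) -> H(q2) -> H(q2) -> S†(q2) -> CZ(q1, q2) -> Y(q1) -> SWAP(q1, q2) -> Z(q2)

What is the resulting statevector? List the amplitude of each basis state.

After the circuit, the state carries amplitude 0 on |000>, 0 on |001>, I/2 on |010>, -I/2 on |011>, 0 on |100>, 0 on |101>, I/2 on |110>, I/2 on |111>.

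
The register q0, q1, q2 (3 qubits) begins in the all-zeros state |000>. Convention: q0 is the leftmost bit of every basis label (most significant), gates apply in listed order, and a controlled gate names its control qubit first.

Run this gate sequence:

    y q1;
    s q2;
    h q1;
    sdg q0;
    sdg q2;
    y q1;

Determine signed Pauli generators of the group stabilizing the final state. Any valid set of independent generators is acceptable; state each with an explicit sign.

One valid set of independent stabilizer generators is +IXI, +ZII, +IIZ (any independent generating set of the same group is equally correct).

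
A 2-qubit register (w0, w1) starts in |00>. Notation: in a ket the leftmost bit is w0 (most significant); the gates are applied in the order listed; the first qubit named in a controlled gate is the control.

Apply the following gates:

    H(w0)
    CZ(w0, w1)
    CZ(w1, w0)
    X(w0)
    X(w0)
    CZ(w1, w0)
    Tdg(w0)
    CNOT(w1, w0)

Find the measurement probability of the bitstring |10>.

Outcome |10> occurs with probability 1/2. Key observation: the block from step 3 through step 6 cancels to the identity and can be dropped.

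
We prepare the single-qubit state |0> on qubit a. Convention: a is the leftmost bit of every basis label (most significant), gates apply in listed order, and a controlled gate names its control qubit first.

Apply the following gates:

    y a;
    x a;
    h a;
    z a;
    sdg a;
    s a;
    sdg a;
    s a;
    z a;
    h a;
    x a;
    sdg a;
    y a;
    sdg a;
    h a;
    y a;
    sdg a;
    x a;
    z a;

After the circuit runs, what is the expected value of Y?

In the final state, Y has expectation 1. Key observation: gates 4-9 undo each other exactly, leaving only the rest of the circuit to track.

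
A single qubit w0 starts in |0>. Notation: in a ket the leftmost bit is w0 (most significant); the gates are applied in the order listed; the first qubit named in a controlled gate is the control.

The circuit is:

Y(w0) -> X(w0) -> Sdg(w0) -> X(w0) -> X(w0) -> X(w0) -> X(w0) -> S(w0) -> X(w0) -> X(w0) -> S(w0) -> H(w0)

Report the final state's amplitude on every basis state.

After the circuit, the state carries amplitude sqrt(2)*I/2 on |0>, sqrt(2)*I/2 on |1>. Key observation: gates 2-9 undo each other exactly, leaving only the rest of the circuit to track.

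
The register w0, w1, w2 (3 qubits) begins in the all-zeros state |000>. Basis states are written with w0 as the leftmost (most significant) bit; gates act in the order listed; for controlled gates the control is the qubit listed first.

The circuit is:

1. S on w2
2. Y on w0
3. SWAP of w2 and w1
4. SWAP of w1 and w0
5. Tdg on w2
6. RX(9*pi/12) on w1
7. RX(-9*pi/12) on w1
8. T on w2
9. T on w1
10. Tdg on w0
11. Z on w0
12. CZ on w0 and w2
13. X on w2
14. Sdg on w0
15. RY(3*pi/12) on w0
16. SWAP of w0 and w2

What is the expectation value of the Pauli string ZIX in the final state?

In the final state, ZIX has expectation -sqrt(2)/2. Key observation: the block from step 5 through step 8 cancels to the identity and can be dropped.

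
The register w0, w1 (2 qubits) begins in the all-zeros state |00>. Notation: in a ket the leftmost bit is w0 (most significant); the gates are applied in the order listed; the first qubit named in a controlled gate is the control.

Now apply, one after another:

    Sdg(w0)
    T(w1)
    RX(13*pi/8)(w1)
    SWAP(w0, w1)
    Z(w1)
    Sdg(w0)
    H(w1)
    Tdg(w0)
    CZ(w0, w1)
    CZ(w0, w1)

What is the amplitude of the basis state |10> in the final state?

|10> carries amplitude sqrt(2)*exp(3*I*pi/4)*sin(3*pi/16)/2 in the final state.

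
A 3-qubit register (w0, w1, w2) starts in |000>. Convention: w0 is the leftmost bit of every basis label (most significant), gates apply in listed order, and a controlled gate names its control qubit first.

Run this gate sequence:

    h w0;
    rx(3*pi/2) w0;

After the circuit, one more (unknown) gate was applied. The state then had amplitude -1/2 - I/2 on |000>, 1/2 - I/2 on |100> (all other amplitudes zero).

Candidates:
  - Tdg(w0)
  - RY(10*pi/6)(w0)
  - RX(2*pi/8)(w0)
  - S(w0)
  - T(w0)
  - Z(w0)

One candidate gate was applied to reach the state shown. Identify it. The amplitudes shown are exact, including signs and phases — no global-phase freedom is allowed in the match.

The unique candidate consistent with the amplitudes is S(w0).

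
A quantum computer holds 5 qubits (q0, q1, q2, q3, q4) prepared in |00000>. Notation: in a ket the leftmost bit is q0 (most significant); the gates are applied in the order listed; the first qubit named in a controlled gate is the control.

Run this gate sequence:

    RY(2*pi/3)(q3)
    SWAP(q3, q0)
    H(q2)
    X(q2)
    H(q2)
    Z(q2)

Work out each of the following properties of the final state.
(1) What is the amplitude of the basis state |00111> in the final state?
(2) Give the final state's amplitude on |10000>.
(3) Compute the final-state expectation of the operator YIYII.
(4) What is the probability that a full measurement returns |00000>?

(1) The final state's coefficient on |00111> equals 0. Key observation: steps 3-6 multiply out to the identity, so the circuit reduces to the remaining gates.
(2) The amplitude on |10000> is sqrt(3)/2.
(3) The expectation value of YIYII is 0.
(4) Outcome |00000> occurs with probability 1/4.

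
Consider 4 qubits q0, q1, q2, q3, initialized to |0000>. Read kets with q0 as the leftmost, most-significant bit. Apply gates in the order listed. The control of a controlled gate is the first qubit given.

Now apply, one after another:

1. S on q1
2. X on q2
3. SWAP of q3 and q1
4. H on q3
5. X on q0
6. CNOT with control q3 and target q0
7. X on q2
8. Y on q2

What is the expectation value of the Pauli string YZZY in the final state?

The expectation value of YZZY is -1.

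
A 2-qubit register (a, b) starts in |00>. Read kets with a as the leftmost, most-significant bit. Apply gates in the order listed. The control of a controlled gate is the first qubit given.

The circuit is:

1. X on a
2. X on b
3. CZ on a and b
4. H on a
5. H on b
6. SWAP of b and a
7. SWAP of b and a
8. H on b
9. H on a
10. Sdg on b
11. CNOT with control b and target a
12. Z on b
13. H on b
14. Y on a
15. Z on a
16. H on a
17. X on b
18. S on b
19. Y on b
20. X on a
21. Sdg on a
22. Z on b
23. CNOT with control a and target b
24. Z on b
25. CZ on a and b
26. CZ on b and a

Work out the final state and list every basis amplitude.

The resulting statevector has amplitude 1/2 on |00>, -I/2 on |01>, -1/2 on |10>, -I/2 on |11>. Key observation: gates 4-9 undo each other exactly, leaving only the rest of the circuit to track.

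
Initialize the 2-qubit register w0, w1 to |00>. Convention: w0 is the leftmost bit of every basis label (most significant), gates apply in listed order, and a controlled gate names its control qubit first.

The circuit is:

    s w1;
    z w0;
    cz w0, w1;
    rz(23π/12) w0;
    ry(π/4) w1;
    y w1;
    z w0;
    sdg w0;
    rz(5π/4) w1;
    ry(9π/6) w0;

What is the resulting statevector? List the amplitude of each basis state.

The final amplitudes are sqrt(4 - 2*sqrt(2))*exp(11*I*pi/12)/4 on |00>, -sqrt(2*sqrt(2) + 4)*exp(I*pi/6)/4 on |01>, -sqrt(4 - 2*sqrt(2))*exp(11*I*pi/12)/4 on |10>, sqrt(2*sqrt(2) + 4)*exp(I*pi/6)/4 on |11>.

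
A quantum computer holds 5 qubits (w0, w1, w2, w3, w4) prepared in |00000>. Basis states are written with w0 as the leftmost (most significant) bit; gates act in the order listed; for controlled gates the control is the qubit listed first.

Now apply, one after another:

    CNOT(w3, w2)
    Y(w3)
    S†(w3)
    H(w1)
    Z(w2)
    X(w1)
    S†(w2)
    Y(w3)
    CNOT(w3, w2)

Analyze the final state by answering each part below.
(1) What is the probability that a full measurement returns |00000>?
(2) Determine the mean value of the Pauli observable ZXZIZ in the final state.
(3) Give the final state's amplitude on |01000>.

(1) The probability of measuring |00000> is 1/2.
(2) The expectation value of ZXZIZ is 1.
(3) The final state's coefficient on |01000> equals -sqrt(2)*I/2.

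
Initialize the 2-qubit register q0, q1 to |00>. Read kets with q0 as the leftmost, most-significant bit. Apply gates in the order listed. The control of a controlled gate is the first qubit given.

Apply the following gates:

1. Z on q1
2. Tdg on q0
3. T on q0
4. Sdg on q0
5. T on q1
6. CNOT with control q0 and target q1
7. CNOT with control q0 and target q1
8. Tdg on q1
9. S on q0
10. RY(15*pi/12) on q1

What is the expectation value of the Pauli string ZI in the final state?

The observable ZI averages to 1. Key observation: steps 4-9 multiply out to the identity, so the circuit reduces to the remaining gates.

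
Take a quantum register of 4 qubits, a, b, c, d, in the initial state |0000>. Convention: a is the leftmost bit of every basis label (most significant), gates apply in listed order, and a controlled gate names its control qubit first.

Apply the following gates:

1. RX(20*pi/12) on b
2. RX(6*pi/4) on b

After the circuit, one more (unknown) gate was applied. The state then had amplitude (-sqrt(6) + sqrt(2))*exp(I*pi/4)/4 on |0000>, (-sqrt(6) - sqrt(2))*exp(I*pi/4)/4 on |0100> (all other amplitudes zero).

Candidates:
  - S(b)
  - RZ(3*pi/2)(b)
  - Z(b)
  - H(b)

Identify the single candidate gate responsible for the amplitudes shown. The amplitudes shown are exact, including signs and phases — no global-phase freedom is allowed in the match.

It was RZ(3*pi/2)(b) that produced the state shown.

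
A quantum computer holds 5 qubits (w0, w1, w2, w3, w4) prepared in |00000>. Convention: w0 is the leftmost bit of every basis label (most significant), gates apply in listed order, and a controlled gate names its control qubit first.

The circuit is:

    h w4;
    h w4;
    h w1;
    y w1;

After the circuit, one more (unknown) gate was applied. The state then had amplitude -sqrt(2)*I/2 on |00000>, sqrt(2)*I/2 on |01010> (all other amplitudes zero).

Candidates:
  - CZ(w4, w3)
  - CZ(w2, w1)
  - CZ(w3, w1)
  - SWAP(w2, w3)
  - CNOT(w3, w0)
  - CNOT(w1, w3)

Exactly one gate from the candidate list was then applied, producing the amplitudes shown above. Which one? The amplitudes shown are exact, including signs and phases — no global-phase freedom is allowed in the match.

The applied gate was CNOT(w1, w3). Key observation: gates 1-2 undo each other exactly, leaving only the rest of the circuit to track.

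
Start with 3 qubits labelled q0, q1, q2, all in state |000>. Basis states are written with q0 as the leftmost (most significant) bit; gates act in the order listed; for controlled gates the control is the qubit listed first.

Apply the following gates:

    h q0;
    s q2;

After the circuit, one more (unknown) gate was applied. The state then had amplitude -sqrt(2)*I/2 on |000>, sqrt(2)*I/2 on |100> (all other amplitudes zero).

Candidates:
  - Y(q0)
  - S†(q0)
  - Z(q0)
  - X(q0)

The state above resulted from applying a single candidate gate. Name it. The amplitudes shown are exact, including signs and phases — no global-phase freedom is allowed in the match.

The applied gate was Y(q0).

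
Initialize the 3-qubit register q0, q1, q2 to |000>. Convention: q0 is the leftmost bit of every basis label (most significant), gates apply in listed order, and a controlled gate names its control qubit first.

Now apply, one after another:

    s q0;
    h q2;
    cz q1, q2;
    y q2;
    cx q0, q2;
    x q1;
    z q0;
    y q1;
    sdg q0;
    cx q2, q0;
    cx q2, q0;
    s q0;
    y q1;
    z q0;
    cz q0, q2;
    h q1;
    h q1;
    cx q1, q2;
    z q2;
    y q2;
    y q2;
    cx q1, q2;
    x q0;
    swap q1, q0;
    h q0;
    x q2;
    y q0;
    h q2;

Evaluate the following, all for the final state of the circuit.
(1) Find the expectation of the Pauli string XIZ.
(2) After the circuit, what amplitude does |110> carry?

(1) In the final state, XIZ has expectation 1. Key observation: the block from step 7 through step 14 cancels to the identity and can be dropped.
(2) The amplitude on |110> is -sqrt(2)/2.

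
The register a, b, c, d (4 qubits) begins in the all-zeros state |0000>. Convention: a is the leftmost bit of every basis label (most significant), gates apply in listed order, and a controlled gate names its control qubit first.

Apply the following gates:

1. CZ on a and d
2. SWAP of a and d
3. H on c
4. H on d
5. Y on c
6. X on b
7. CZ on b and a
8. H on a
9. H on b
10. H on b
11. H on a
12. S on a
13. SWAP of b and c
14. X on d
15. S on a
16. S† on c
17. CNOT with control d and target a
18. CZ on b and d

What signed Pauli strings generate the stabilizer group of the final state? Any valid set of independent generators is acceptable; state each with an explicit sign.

One valid set of independent stabilizer generators is +XZIX, -IXIZ, +ZIIZ, -IIZI (any independent generating set of the same group is equally correct). Key observation: the block from step 8 through step 11 cancels to the identity and can be dropped.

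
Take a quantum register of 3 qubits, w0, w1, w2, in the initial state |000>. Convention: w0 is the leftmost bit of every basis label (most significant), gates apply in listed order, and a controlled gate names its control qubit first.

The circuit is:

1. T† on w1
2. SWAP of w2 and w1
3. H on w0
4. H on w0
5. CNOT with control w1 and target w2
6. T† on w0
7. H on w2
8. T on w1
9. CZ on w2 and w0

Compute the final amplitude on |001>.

The amplitude on |001> is sqrt(2)/2.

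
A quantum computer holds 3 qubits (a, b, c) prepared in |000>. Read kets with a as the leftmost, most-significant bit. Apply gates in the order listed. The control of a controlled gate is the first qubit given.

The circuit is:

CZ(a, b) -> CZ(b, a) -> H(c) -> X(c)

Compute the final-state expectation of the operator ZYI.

The expectation value of ZYI is 0.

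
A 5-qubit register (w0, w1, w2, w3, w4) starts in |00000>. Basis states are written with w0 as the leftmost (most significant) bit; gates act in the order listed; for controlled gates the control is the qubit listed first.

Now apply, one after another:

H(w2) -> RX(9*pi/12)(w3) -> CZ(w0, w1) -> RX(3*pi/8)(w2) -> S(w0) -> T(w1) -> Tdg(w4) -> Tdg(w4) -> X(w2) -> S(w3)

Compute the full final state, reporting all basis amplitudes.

The resulting statevector has amplitude -sqrt(4 - 2*sqrt(2))*exp(13*I*pi/16)/4 on |00000>, -sqrt(2*sqrt(2) + 4)*exp(13*I*pi/16)/4 on |00010>, -sqrt(4 - 2*sqrt(2))*exp(13*I*pi/16)/4 on |00100>, -sqrt(2*sqrt(2) + 4)*exp(13*I*pi/16)/4 on |00110>, and 0 on every other basis state.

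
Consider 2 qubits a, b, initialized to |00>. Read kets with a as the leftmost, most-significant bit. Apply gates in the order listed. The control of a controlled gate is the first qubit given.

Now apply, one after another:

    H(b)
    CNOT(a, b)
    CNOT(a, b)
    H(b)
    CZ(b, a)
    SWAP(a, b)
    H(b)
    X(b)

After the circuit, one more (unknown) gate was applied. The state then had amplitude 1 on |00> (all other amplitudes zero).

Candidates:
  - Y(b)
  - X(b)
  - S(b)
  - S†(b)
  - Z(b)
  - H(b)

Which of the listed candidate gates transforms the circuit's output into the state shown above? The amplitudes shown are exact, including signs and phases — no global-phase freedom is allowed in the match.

The applied gate was H(b). Key observation: gates 1-4 undo each other exactly, leaving only the rest of the circuit to track.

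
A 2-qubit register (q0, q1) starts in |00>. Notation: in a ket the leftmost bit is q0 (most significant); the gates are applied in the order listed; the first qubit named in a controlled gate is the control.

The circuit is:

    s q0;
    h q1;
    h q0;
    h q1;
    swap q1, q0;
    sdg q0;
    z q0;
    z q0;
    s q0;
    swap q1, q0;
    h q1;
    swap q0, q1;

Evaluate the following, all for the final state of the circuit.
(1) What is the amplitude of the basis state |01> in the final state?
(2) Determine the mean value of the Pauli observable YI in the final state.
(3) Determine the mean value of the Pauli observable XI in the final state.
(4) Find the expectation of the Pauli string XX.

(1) |01> carries amplitude 1/2 in the final state. Key observation: gates 4-11 undo each other exactly, leaving only the rest of the circuit to track.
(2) The expectation value of YI is 0.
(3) The expectation value of XI is 1.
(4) The expectation value of XX is 1.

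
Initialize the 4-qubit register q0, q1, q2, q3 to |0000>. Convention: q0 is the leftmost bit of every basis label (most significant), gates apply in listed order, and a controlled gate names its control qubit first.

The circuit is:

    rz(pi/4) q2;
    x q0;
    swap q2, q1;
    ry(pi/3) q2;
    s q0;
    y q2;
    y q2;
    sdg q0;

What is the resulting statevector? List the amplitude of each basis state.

The resulting statevector has amplitude -sqrt(3)*exp(7*I*pi/8)/2 on |1000>, -exp(7*I*pi/8)/2 on |1010>, and 0 on every other basis state. Key observation: steps 5-8 multiply out to the identity, so the circuit reduces to the remaining gates.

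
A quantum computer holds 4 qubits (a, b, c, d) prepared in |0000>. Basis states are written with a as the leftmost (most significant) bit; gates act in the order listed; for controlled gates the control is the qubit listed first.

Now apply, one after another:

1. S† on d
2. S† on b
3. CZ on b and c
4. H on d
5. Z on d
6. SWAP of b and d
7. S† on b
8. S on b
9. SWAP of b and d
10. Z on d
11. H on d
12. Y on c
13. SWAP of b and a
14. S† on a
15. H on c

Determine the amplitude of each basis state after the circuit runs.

The resulting statevector has amplitude sqrt(2)*I/2 on |0000>, -sqrt(2)*I/2 on |0010>, and 0 on every other basis state. Key observation: gates 4-11 undo each other exactly, leaving only the rest of the circuit to track.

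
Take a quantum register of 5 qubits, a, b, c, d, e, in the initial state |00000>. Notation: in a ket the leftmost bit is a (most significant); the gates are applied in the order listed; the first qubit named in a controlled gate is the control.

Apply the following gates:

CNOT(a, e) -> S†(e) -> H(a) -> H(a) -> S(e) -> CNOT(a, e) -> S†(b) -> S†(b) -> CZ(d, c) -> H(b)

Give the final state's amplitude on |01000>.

The amplitude on |01000> is sqrt(2)/2. Key observation: gates 1-6 undo each other exactly, leaving only the rest of the circuit to track.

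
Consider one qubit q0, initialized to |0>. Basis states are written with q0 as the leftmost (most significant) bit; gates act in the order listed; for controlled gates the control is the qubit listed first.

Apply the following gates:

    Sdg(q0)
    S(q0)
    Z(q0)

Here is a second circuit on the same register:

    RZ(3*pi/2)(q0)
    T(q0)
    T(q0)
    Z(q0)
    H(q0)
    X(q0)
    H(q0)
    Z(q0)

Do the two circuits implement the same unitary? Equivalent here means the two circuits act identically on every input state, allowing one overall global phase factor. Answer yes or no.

Yes — the two circuits implement the same unitary up to a global phase.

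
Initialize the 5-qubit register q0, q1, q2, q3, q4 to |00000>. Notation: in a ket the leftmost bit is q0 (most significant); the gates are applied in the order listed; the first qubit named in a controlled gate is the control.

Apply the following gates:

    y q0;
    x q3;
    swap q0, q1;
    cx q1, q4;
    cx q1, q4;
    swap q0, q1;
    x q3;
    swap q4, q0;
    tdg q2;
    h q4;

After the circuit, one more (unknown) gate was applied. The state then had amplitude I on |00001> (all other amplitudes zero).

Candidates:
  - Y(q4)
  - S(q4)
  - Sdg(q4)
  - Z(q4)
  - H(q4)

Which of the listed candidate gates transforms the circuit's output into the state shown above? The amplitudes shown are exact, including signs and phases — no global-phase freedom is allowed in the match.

The unique candidate consistent with the amplitudes is H(q4). Key observation: steps 2-7 multiply out to the identity, so the circuit reduces to the remaining gates.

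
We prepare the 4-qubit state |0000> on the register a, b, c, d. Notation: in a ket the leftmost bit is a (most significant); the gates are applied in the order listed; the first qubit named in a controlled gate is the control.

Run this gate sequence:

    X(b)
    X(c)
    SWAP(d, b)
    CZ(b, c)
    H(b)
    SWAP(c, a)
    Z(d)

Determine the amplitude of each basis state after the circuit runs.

The final amplitudes are -sqrt(2)/2 on |1001>, -sqrt(2)/2 on |1101>, and 0 on every other basis state.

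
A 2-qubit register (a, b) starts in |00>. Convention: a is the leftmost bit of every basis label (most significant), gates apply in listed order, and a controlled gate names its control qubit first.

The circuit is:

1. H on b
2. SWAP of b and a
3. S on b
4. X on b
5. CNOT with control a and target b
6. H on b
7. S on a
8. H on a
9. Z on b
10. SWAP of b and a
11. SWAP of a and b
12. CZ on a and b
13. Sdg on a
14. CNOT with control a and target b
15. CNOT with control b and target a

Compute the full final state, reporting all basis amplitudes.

The resulting statevector has amplitude sqrt(2)*(1 + I)/4 on |00>, sqrt(2)*(-1 - I)/4 on |01>, sqrt(2)*(-1 + I)/4 on |10>, sqrt(2)*(1 - I)/4 on |11>.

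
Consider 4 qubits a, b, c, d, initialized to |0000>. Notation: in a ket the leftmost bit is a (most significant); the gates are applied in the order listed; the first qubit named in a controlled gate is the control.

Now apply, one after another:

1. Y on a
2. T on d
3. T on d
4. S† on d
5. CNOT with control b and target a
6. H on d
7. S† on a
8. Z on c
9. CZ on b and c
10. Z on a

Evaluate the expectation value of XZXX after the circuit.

The observable XZXX averages to 0.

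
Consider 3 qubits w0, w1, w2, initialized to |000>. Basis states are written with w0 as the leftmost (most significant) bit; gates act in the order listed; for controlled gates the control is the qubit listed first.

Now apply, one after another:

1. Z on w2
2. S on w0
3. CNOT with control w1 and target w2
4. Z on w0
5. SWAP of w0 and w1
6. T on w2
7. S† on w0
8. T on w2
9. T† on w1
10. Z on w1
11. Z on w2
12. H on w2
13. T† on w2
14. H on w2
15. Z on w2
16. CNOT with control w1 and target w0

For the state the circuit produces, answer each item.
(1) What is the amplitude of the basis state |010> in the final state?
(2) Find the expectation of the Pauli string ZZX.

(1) The final state's coefficient on |010> equals 0.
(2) The observable ZZX averages to 0.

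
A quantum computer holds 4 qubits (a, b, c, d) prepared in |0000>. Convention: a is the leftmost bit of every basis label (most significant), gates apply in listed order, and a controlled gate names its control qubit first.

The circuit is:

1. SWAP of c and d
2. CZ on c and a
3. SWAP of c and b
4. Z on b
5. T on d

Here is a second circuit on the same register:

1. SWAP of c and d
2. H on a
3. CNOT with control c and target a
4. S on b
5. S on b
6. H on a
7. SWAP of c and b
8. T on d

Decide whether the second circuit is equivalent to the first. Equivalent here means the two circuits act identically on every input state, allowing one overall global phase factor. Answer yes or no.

No — the two circuits implement different unitaries, even allowing a global phase.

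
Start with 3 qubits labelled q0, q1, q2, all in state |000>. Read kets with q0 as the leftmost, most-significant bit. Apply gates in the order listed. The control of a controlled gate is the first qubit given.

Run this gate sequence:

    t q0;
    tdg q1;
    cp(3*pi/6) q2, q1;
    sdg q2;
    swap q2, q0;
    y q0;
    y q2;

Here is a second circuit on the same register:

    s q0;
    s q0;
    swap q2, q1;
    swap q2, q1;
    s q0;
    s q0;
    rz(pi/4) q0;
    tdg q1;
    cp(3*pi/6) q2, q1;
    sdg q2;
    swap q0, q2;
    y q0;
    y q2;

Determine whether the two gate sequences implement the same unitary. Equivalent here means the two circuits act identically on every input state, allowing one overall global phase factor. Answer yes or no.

Yes: on every input state the two circuits agree up to one overall phase factor.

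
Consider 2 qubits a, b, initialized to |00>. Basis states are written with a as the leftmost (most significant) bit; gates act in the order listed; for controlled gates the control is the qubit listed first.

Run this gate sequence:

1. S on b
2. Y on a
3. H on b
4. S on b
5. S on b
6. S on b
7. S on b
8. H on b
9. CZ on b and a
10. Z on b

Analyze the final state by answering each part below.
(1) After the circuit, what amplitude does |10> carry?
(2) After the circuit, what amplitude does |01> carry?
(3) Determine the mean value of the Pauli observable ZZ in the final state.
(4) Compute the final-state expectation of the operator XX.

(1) The amplitude on |10> is I.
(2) |01> carries amplitude 0 in the final state.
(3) In the final state, ZZ has expectation -1.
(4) The expectation value of XX is 0.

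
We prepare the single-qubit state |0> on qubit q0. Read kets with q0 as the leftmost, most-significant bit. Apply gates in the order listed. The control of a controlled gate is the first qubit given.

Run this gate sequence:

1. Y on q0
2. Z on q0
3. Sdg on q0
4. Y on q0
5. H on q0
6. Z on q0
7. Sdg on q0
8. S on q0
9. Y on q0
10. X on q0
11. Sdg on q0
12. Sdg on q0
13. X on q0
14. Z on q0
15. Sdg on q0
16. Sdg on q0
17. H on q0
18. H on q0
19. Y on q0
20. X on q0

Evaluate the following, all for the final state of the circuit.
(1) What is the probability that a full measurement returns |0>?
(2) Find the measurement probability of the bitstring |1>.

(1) Outcome |0> occurs with probability 1/2.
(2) Outcome |1> occurs with probability 1/2.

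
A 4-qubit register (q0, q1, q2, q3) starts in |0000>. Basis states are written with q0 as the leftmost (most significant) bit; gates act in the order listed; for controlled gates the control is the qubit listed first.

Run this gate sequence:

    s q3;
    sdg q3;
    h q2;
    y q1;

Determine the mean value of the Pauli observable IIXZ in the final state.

The expectation value of IIXZ is 1. Key observation: steps 1-2 multiply out to the identity, so the circuit reduces to the remaining gates.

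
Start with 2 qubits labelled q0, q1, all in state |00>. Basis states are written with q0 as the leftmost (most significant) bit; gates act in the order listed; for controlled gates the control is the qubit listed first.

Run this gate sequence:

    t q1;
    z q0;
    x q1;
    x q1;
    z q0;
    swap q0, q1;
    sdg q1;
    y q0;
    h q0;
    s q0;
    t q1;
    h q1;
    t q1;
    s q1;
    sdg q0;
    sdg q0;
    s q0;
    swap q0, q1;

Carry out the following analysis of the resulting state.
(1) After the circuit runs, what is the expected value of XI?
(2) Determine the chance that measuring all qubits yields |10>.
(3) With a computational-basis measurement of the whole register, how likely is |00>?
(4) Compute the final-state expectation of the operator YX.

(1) The observable XI averages to -sqrt(2)/2. Key observation: steps 2-5 multiply out to the identity, so the circuit reduces to the remaining gates.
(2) Outcome |10> occurs with probability 1/4.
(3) The probability of measuring |00> is 1/4.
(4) The expectation value of YX is -sqrt(2)/2.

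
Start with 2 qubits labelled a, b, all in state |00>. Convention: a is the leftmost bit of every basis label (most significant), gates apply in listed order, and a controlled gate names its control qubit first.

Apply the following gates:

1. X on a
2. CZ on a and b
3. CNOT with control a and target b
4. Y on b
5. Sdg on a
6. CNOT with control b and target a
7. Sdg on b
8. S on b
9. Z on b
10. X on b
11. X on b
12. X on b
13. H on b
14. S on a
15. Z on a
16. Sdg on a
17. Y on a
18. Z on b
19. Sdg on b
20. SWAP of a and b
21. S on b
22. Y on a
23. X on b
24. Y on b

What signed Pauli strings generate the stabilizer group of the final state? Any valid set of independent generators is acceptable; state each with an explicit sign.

One valid set of independent stabilizer generators is -YI, +IZ (any independent generating set of the same group is equally correct).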